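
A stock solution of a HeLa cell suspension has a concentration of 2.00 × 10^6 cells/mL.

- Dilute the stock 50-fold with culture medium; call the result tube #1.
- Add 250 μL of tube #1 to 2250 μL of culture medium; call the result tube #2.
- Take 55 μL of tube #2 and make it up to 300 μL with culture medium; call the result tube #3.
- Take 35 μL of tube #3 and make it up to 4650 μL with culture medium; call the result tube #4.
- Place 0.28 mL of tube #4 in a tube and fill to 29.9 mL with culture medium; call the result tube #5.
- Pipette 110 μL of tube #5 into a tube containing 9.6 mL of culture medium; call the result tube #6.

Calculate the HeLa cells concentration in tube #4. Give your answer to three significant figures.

5.52 cells/mL

Step 1: 50-fold → factor 50
Step 2: 250 μL + 2250 μL = 2500 μL total → factor 2500/250 = 10
Step 3: 55 μL brought to 300 μL → factor 300/55 = 5.4545
Step 4: 35 μL brought to 4650 μL → factor 4650/35 = 132.86
Dilution factor through tube #4 = 50 × 10 × 5.4545 × 132.86 = 3.6234 × 10^5
[tube #4] = 2.00 × 10^6 cells/mL / 3.6234 × 10^5 = 5.52 cells/mL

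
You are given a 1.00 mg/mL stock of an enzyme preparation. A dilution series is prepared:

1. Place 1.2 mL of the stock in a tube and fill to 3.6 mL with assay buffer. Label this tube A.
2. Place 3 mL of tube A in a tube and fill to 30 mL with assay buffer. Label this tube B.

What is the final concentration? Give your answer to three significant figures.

Step 1: 1.2 mL brought to 3.6 mL → factor 3.6/1.2 = 3
Step 2: 3 mL brought to 30 mL → factor 30/3 = 10
Overall dilution factor = 3 × 10 = 30
Final = 1.00 mg/mL / 30 = 0.0333 mg/mL

0.0333 mg/mL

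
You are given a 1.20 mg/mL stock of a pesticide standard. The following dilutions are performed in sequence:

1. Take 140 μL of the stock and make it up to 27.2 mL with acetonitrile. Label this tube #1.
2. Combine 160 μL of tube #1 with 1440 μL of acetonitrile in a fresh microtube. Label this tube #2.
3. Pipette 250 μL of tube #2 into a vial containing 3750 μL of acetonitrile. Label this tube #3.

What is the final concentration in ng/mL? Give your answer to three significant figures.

38.6 ng/mL

Step 1: 140 μL brought to 27.2 mL → factor 27200/140 = 194.29
Step 2: 160 μL + 1440 μL = 1600 μL total → factor 1600/160 = 10
Step 3: 250 μL + 3750 μL = 4000 μL total → factor 4000/250 = 16
Overall dilution factor = 194.29 × 10 × 16 = 31086
Final = 1.20 mg/mL / 31086 = 3.860 × 10^-5 mg/mL = 38.6 ng/mL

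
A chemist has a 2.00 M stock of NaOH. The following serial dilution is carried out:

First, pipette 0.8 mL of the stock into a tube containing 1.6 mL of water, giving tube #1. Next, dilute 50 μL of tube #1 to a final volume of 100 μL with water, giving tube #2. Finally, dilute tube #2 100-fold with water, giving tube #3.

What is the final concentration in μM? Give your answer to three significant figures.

Step 1: 0.8 mL + 1.6 mL = 2.4 mL total → factor 2.4/0.8 = 3
Step 2: 50 μL brought to 100 μL → factor 100/50 = 2
Step 3: 100-fold → factor 100
Overall dilution factor = 3 × 2 × 100 = 600
Final = 2.00 M / 600 = 0.003333 M = 3.33 × 10^3 μM

3.33 × 10^3 μM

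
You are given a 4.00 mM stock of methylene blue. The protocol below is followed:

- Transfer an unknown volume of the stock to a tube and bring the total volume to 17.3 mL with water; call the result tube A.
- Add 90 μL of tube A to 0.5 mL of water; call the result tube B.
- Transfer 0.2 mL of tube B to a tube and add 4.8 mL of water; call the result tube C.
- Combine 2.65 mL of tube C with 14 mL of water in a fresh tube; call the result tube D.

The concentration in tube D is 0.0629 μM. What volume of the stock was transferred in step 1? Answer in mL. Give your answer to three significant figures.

Step 1: v brought to 17.3 mL → factor = 17.3 mL/v
Step 2: 90 μL + 0.5 mL = 590 μL total → factor 590/90 = 6.5556
Step 3: 0.2 mL + 4.8 mL = 5 mL total → factor 5/0.2 = 25
Step 4: 2.65 mL + 14 mL = 16.65 mL total → factor 16.65/2.65 = 6.283
Product of known-step factors = 1029.7
Overall factor = 4.00 mM / (0.0629 μM) = 63593
Step-1 factor = 63593 / 1029.7 = 61.758
v = 17.3 mL / 61.758 = 0.280 mL

0.280 mL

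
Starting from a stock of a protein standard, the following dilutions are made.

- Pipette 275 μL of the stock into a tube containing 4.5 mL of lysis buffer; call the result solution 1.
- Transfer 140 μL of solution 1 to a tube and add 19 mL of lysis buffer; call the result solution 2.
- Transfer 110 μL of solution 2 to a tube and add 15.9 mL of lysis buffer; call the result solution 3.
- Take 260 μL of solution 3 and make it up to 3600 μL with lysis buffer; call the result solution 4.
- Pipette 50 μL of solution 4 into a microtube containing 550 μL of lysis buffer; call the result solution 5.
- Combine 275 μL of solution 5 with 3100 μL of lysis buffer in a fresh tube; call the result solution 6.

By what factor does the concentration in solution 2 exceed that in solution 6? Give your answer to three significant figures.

2.97 × 10^5

Step 1: 275 μL + 4.5 mL = 4775 μL total → factor 4775/275 = 17.364
Step 2: 140 μL + 19 mL = 19140 μL total → factor 19140/140 = 136.71
Step 3: 110 μL + 15.9 mL = 16010 μL total → factor 16010/110 = 145.55
Step 4: 260 μL brought to 3600 μL → factor 3600/260 = 13.846
Step 5: 50 μL + 550 μL = 600 μL total → factor 600/50 = 12
Step 6: 275 μL + 3100 μL = 3375 μL total → factor 3375/275 = 12.273
Dilution factor to solution 2 = 2373.9; to solution 6 = 7.0454 × 10^8
[solution 2]/[solution 6] = (factor to solution 6)/(factor to solution 2) = 7.0454 × 10^8/2373.9 = 2.97 × 10^5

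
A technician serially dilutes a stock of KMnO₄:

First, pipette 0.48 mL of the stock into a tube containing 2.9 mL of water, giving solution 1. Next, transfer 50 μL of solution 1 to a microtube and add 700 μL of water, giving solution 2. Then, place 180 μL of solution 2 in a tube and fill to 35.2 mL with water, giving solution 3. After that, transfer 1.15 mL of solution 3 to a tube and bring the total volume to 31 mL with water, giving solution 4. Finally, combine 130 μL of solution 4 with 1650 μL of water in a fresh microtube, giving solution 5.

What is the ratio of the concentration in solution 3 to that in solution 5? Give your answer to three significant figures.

Step 1: 0.48 mL + 2.9 mL = 3.38 mL total → factor 3.38/0.48 = 7.0417
Step 2: 50 μL + 700 μL = 750 μL total → factor 750/50 = 15
Step 3: 180 μL brought to 35.2 mL → factor 35200/180 = 195.56
Step 4: 1.15 mL brought to 31 mL → factor 31/1.15 = 26.957
Step 5: 130 μL + 1650 μL = 1780 μL total → factor 1780/130 = 13.692
Dilution factor to solution 3 = 20656; to solution 5 = 7.6239 × 10^6
[solution 3]/[solution 5] = (factor to solution 5)/(factor to solution 3) = 7.6239 × 10^6/20656 = 369

369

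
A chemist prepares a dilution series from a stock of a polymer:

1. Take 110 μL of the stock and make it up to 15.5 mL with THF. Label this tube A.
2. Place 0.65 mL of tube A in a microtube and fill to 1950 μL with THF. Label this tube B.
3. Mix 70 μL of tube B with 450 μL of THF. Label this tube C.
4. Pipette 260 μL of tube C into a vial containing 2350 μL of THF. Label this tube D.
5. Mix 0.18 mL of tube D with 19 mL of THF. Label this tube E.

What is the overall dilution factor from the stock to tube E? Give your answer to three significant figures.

3.36 × 10^6

Step 1: 110 μL brought to 15.5 mL → factor 15500/110 = 140.91
Step 2: 0.65 mL brought to 1950 μL → factor 1.95/0.65 = 3
Step 3: 70 μL + 450 μL = 520 μL total → factor 520/70 = 7.4286
Step 4: 260 μL + 2350 μL = 2610 μL total → factor 2610/260 = 10.038
Step 5: 0.18 mL + 19 mL = 19.18 mL total → factor 19.18/0.18 = 106.56
Overall dilution factor = 140.91 × 3 × 7.4286 × 10.038 × 106.56 = 3.359 × 10^6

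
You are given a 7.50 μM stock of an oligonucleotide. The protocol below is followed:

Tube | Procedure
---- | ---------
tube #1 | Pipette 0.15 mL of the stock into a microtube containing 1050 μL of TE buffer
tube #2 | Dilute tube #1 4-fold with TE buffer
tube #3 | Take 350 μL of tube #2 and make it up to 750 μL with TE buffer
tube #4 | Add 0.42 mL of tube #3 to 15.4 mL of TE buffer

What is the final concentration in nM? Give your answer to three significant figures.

2.90 nM

Step 1: 0.15 mL + 1050 μL = 1.2 mL total → factor 1.2/0.15 = 8
Step 2: 4-fold → factor 4
Step 3: 350 μL brought to 750 μL → factor 750/350 = 2.1429
Step 4: 0.42 mL + 15.4 mL = 15.82 mL total → factor 15.82/0.42 = 37.667
Overall dilution factor = 8 × 4 × 2.1429 × 37.667 = 2582.9
Final = 7.50 μM / 2582.9 = 0.002904 μM = 2.90 nM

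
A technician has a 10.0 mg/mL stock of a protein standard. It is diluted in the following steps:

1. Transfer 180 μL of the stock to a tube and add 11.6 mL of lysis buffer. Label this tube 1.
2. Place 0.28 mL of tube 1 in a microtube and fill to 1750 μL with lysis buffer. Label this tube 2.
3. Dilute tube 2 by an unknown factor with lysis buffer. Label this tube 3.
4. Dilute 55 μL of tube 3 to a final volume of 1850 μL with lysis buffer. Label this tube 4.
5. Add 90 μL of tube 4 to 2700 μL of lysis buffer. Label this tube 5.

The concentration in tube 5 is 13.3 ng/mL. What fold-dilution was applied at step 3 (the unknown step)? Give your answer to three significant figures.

Step 1: 180 μL + 11.6 mL = 11780 μL total → factor 11780/180 = 65.444
Step 2: 0.28 mL brought to 1750 μL → factor 1.75/0.28 = 6.25
Step 3: unknown factor x
Step 4: 55 μL brought to 1850 μL → factor 1850/55 = 33.636
Step 5: 90 μL + 2700 μL = 2790 μL total → factor 2790/90 = 31
Product of known-step factors = 4.265 × 10^5
Overall factor = 10.0 mg/mL / (13.3 ng/mL) = 7.5188 × 10^5
x = 7.5188 × 10^5 / 4.265 × 10^5 = 1.76

1.76-fold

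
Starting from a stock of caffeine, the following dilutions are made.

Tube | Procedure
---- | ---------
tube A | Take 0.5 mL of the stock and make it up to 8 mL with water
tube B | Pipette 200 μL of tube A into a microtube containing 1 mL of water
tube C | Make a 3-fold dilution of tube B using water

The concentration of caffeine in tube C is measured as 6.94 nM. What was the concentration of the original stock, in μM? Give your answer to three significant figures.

2.00 μM

Step 1: 0.5 mL brought to 8 mL → factor 8/0.5 = 16
Step 2: 200 μL + 1 mL = 1200 μL total → factor 1200/200 = 6
Step 3: 3-fold → factor 3
Overall dilution factor = 16 × 6 × 3 = 288
Stock = 6.94 nM × 288 = 1999 nM = 2.00 μM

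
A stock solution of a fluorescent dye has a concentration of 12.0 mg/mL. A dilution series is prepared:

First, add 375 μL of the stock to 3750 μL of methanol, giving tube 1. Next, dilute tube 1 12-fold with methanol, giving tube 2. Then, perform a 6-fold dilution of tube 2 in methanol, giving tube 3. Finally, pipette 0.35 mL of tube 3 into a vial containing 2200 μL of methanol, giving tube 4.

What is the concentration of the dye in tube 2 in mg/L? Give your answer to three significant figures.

Step 1: 375 μL + 3750 μL = 4125 μL total → factor 4125/375 = 11
Step 2: 12-fold → factor 12
Dilution factor through tube 2 = 11 × 12 = 132
[tube 2] = 12.0 mg/mL / 132 = 0.09091 mg/mL = 90.9 mg/L

90.9 mg/L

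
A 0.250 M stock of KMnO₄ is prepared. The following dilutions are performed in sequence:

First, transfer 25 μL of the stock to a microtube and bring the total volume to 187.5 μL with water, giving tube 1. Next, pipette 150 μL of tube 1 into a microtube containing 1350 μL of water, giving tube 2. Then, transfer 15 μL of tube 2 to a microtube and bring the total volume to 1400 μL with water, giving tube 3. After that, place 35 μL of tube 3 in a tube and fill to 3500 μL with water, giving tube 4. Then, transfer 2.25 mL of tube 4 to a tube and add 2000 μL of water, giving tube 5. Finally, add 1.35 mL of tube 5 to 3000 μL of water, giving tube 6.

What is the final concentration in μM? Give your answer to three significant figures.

Step 1: 25 μL brought to 187.5 μL → factor 187.5/25 = 7.5
Step 2: 150 μL + 1350 μL = 1500 μL total → factor 1500/150 = 10
Step 3: 15 μL brought to 1400 μL → factor 1400/15 = 93.333
Step 4: 35 μL brought to 3500 μL → factor 3500/35 = 100
Step 5: 2.25 mL + 2000 μL = 4.25 mL total → factor 4.25/2.25 = 1.8889
Step 6: 1.35 mL + 3000 μL = 4.35 mL total → factor 4.35/1.35 = 3.2222
Overall dilution factor = 7.5 × 10 × 93.333 × 100 × 1.8889 × 3.2222 = 4.2605 × 10^6
Final = 0.250 M / 4.2605 × 10^6 = 5.868 × 10^-8 M = 0.0587 μM

0.0587 μM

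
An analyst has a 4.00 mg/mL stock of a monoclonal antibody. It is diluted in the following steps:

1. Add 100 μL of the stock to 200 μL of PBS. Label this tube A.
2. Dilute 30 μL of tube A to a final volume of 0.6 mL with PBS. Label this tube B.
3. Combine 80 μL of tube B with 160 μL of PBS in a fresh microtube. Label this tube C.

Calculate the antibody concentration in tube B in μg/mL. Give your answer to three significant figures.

Step 1: 100 μL + 200 μL = 300 μL total → factor 300/100 = 3
Step 2: 30 μL brought to 0.6 mL → factor 600/30 = 20
Dilution factor through tube B = 3 × 20 = 60
[tube B] = 4.00 mg/mL / 60 = 0.06667 mg/mL = 66.7 μg/mL

66.7 μg/mL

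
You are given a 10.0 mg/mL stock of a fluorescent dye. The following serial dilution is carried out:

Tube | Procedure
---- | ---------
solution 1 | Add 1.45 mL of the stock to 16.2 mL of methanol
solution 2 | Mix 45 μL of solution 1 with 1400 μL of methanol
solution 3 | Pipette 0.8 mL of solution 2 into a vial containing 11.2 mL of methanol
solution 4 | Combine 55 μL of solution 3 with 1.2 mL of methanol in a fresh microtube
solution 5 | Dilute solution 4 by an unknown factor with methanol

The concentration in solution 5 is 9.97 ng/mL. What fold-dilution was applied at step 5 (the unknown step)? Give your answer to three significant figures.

Step 1: 1.45 mL + 16.2 mL = 17.65 mL total → factor 17.65/1.45 = 12.172
Step 2: 45 μL + 1400 μL = 1445 μL total → factor 1445/45 = 32.111
Step 3: 0.8 mL + 11.2 mL = 12 mL total → factor 12/0.8 = 15
Step 4: 55 μL + 1.2 mL = 1255 μL total → factor 1255/55 = 22.818
Step 5: unknown factor x
Product of known-step factors = 1.3378 × 10^5
Overall factor = 10.0 mg/mL / (9.97 ng/mL) = 1.003 × 10^6
x = 1.003 × 10^6 / 1.3378 × 10^5 = 7.50

7.50-fold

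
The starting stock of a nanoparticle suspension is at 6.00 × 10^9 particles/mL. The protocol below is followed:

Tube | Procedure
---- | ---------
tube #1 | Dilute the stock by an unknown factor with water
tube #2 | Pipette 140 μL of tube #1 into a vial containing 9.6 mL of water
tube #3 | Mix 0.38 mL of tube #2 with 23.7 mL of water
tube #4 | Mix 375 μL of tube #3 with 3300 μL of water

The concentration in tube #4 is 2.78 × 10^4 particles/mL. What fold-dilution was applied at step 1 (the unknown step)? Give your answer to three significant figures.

5.00-fold

Step 1: unknown factor x
Step 2: 140 μL + 9.6 mL = 9740 μL total → factor 9740/140 = 69.571
Step 3: 0.38 mL + 23.7 mL = 24.08 mL total → factor 24.08/0.38 = 63.368
Step 4: 375 μL + 3300 μL = 3675 μL total → factor 3675/375 = 9.8
Product of known-step factors = 43205
Overall factor = 6.00 × 10^9 particles/mL / (2.78 × 10^4 particles/mL) = 2.1583 × 10^5
x = 2.1583 × 10^5 / 43205 = 5.00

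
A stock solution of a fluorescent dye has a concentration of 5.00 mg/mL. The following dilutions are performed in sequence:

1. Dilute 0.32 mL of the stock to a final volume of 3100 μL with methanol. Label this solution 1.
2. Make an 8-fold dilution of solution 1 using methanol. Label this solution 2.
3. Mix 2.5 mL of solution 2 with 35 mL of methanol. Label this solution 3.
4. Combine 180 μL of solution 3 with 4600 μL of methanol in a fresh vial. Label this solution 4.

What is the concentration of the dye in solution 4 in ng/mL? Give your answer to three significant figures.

Step 1: 0.32 mL brought to 3100 μL → factor 3.1/0.32 = 9.6875
Step 2: 8-fold → factor 8
Step 3: 2.5 mL + 35 mL = 37.5 mL total → factor 37.5/2.5 = 15
Step 4: 180 μL + 4600 μL = 4780 μL total → factor 4780/180 = 26.556
Overall dilution factor = 9.6875 × 8 × 15 × 26.556 = 30871
Final = 5.00 mg/mL / 30871 = 0.0001620 mg/mL = 162 ng/mL

162 ng/mL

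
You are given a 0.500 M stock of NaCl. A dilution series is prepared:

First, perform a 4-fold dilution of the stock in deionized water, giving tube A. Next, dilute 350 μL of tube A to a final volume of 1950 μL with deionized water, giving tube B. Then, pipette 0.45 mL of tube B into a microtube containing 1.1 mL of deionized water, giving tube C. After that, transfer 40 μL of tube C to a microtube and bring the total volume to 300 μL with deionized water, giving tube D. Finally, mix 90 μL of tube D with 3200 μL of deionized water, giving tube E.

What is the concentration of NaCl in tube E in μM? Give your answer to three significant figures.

23.8 μM

Step 1: 4-fold → factor 4
Step 2: 350 μL brought to 1950 μL → factor 1950/350 = 5.5714
Step 3: 0.45 mL + 1.1 mL = 1.55 mL total → factor 1.55/0.45 = 3.4444
Step 4: 40 μL brought to 300 μL → factor 300/40 = 7.5
Step 5: 90 μL + 3200 μL = 3290 μL total → factor 3290/90 = 36.556
Overall dilution factor = 4 × 5.5714 × 3.4444 × 7.5 × 36.556 = 21046
Final = 0.500 M / 21046 = 2.376 × 10^-5 M = 23.8 μM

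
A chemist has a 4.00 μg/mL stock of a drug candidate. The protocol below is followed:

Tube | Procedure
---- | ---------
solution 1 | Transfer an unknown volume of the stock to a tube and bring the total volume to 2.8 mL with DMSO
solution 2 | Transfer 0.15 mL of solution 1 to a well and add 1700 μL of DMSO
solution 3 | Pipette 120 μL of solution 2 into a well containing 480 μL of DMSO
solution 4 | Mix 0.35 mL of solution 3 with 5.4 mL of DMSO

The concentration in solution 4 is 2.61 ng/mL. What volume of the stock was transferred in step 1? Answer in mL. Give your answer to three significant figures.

1.85 mL

Step 1: v brought to 2.8 mL → factor = 2.8 mL/v
Step 2: 0.15 mL + 1700 μL = 1.85 mL total → factor 1.85/0.15 = 12.333
Step 3: 120 μL + 480 μL = 600 μL total → factor 600/120 = 5
Step 4: 0.35 mL + 5.4 mL = 5.75 mL total → factor 5.75/0.35 = 16.429
Product of known-step factors = 1013.1
Overall factor = 4.00 μg/mL / (2.61 ng/mL) = 1532.6
Step-1 factor = 1532.6 / 1013.1 = 1.5128
v = 2.8 mL / 1.5128 = 1.85 mL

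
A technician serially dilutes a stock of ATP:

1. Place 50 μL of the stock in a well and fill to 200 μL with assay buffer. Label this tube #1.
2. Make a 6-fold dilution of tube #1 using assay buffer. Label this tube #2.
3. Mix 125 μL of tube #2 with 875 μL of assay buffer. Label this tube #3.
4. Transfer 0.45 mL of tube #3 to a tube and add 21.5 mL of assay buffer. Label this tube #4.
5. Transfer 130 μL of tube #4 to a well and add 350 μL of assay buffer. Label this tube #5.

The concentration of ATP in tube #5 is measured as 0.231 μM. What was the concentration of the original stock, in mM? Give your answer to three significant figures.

7.99 mM

Step 1: 50 μL brought to 200 μL → factor 200/50 = 4
Step 2: 6-fold → factor 6
Step 3: 125 μL + 875 μL = 1000 μL total → factor 1000/125 = 8
Step 4: 0.45 mL + 21.5 mL = 21.95 mL total → factor 21.95/0.45 = 48.778
Step 5: 130 μL + 350 μL = 480 μL total → factor 480/130 = 3.6923
Overall dilution factor = 4 × 6 × 8 × 48.778 × 3.6923 = 34580
Stock = 0.231 μM × 34580 = 7988 μM = 7.99 mM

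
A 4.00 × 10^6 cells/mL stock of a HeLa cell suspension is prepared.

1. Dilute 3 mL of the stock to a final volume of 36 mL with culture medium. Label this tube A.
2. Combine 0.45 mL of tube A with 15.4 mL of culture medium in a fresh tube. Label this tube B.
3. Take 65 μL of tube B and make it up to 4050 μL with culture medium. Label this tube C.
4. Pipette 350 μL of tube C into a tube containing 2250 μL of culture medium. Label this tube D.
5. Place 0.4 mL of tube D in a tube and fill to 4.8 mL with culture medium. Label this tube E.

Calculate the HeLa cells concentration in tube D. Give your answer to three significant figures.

20.4 cells/mL

Step 1: 3 mL brought to 36 mL → factor 36/3 = 12
Step 2: 0.45 mL + 15.4 mL = 15.85 mL total → factor 15.85/0.45 = 35.222
Step 3: 65 μL brought to 4050 μL → factor 4050/65 = 62.308
Step 4: 350 μL + 2250 μL = 2600 μL total → factor 2600/350 = 7.4286
Dilution factor through tube D = 12 × 35.222 × 62.308 × 7.4286 = 1.9563 × 10^5
[tube D] = 4.00 × 10^6 cells/mL / 1.9563 × 10^5 = 20.4 cells/mL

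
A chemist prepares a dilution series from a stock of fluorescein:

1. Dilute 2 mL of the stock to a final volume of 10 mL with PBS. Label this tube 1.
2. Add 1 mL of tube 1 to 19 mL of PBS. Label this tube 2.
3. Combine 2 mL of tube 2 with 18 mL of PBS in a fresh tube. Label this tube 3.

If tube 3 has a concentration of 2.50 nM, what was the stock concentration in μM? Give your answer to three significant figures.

Step 1: 2 mL brought to 10 mL → factor 10/2 = 5
Step 2: 1 mL + 19 mL = 20 mL total → factor 20/1 = 20
Step 3: 2 mL + 18 mL = 20 mL total → factor 20/2 = 10
Overall dilution factor = 5 × 20 × 10 = 1000
Stock = 2.50 nM × 1000 = 2500 nM = 2.50 μM

2.50 μM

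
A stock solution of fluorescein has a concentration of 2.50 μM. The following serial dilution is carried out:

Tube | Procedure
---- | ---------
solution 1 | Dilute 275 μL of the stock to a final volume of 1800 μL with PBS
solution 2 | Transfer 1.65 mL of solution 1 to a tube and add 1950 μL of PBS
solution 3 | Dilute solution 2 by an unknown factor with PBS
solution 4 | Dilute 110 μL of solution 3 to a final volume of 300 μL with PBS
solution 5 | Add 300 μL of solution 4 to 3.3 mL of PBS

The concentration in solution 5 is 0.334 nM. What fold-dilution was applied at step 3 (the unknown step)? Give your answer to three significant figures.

16.0-fold

Step 1: 275 μL brought to 1800 μL → factor 1800/275 = 6.5455
Step 2: 1.65 mL + 1950 μL = 3.6 mL total → factor 3.6/1.65 = 2.1818
Step 3: unknown factor x
Step 4: 110 μL brought to 300 μL → factor 300/110 = 2.7273
Step 5: 300 μL + 3.3 mL = 3600 μL total → factor 3600/300 = 12
Product of known-step factors = 467.38
Overall factor = 2.50 μM / (0.334 nM) = 7485
x = 7485 / 467.38 = 16.0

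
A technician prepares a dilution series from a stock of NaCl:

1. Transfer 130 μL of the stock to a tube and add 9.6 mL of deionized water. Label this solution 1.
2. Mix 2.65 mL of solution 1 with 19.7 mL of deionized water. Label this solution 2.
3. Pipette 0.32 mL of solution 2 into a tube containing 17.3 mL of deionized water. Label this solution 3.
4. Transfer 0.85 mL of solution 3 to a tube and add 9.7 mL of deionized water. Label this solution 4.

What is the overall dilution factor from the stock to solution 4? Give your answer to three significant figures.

4.31 × 10^5

Step 1: 130 μL + 9.6 mL = 9730 μL total → factor 9730/130 = 74.846
Step 2: 2.65 mL + 19.7 mL = 22.35 mL total → factor 22.35/2.65 = 8.434
Step 3: 0.32 mL + 17.3 mL = 17.62 mL total → factor 17.62/0.32 = 55.062
Step 4: 0.85 mL + 9.7 mL = 10.55 mL total → factor 10.55/0.85 = 12.412
Overall dilution factor = 74.846 × 8.434 × 55.062 × 12.412 = 4.3141 × 10^5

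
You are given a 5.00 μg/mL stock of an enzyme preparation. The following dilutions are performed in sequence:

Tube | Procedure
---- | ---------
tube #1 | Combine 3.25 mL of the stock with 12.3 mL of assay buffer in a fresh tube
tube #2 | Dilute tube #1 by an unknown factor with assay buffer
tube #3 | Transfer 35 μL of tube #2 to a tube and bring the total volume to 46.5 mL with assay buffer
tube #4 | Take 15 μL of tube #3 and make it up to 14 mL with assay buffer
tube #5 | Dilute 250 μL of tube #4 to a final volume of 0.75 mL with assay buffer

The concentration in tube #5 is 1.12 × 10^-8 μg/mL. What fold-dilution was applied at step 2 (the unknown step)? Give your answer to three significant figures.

25.1-fold

Step 1: 3.25 mL + 12.3 mL = 15.55 mL total → factor 15.55/3.25 = 4.7846
Step 2: unknown factor x
Step 3: 35 μL brought to 46.5 mL → factor 46500/35 = 1328.6
Step 4: 15 μL brought to 14 mL → factor 14000/15 = 933.33
Step 5: 250 μL brought to 0.75 mL → factor 750/250 = 3
Product of known-step factors = 1.7799 × 10^7
Overall factor = 5.00 μg/mL / (1.12 × 10^-8 μg/mL) = 4.4643 × 10^8
x = 4.4643 × 10^8 / 1.7799 × 10^7 = 25.1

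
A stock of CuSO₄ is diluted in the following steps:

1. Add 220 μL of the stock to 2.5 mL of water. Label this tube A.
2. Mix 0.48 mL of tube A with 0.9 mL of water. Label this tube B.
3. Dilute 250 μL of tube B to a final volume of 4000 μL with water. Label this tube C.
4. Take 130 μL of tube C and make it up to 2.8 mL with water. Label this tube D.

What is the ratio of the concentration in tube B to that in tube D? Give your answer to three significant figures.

345

Step 1: 220 μL + 2.5 mL = 2720 μL total → factor 2720/220 = 12.364
Step 2: 0.48 mL + 0.9 mL = 1.38 mL total → factor 1.38/0.48 = 2.875
Step 3: 250 μL brought to 4000 μL → factor 4000/250 = 16
Step 4: 130 μL brought to 2.8 mL → factor 2800/130 = 21.538
Dilution factor to tube B = 35.545; to tube D = 12250
[tube B]/[tube D] = (factor to tube D)/(factor to tube B) = 12250/35.545 = 345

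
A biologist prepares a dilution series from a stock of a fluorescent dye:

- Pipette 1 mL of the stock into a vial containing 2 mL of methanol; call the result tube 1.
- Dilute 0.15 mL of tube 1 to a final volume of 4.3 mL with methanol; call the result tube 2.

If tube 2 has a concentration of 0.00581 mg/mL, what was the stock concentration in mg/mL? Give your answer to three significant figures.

Step 1: 1 mL + 2 mL = 3 mL total → factor 3/1 = 3
Step 2: 0.15 mL brought to 4.3 mL → factor 4.3/0.15 = 28.667
Overall dilution factor = 3 × 28.667 = 86
Stock = 0.00581 mg/mL × 86 = 0.500 mg/mL

0.500 mg/mL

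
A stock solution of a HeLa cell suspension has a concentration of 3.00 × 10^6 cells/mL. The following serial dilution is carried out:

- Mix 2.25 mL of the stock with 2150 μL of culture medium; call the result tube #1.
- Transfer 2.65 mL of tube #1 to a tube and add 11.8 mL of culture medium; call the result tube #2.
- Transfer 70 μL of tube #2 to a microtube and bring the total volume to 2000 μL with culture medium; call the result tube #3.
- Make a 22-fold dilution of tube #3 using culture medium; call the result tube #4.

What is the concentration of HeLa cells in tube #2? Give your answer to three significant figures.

2.81 × 10^5 cells/mL

Step 1: 2.25 mL + 2150 μL = 4.4 mL total → factor 4.4/2.25 = 1.9556
Step 2: 2.65 mL + 11.8 mL = 14.45 mL total → factor 14.45/2.65 = 5.4528
Dilution factor through tube #2 = 1.9556 × 5.4528 = 10.663
[tube #2] = 3.00 × 10^6 cells/mL / 10.663 = 2.81 × 10^5 cells/mL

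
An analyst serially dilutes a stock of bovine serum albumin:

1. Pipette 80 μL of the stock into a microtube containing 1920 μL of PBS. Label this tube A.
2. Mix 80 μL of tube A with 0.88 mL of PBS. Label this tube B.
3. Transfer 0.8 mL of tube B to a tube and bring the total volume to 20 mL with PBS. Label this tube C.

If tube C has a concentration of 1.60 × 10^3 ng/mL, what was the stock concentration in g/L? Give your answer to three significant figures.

Step 1: 80 μL + 1920 μL = 2000 μL total → factor 2000/80 = 25
Step 2: 80 μL + 0.88 mL = 960 μL total → factor 960/80 = 12
Step 3: 0.8 mL brought to 20 mL → factor 20/0.8 = 25
Overall dilution factor = 25 × 12 × 25 = 7500
Stock = 1.60 × 10^3 ng/mL × 7500 = 1.200 × 10^7 ng/mL = 12.0 g/L

12.0 g/L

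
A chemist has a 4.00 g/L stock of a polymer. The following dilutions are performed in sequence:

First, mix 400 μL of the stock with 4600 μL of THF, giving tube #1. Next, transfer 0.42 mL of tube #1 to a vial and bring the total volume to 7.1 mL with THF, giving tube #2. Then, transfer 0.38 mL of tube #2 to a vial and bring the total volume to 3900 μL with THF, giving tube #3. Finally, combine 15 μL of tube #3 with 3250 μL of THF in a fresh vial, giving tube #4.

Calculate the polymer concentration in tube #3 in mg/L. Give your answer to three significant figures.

Step 1: 400 μL + 4600 μL = 5000 μL total → factor 5000/400 = 12.5
Step 2: 0.42 mL brought to 7.1 mL → factor 7.1/0.42 = 16.905
Step 3: 0.38 mL brought to 3900 μL → factor 3.9/0.38 = 10.263
Dilution factor through tube #3 = 12.5 × 16.905 × 10.263 = 2168.7
[tube #3] = 4.00 g/L / 2168.7 = 0.001844 g/L = 1.84 mg/L

1.84 mg/L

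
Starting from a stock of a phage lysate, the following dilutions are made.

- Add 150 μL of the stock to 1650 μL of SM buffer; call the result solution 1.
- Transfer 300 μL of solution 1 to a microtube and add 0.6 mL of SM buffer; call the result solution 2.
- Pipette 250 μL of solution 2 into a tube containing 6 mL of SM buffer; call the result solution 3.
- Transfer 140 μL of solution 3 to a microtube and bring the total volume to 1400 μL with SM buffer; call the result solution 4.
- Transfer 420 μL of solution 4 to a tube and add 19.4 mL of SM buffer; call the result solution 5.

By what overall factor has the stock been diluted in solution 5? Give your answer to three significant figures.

Step 1: 150 μL + 1650 μL = 1800 μL total → factor 1800/150 = 12
Step 2: 300 μL + 0.6 mL = 900 μL total → factor 900/300 = 3
Step 3: 250 μL + 6 mL = 6250 μL total → factor 6250/250 = 25
Step 4: 140 μL brought to 1400 μL → factor 1400/140 = 10
Step 5: 420 μL + 19.4 mL = 19820 μL total → factor 19820/420 = 47.19
Overall dilution factor = 12 × 3 × 25 × 10 × 47.19 = 4.2471 × 10^5

4.25 × 10^5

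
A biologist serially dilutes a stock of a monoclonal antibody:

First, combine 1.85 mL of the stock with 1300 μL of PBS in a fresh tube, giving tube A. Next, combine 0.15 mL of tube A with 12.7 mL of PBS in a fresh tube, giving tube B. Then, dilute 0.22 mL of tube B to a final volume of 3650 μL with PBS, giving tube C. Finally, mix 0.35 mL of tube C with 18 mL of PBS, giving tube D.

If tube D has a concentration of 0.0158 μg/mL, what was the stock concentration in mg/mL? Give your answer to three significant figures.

2.00 mg/mL

Step 1: 1.85 mL + 1300 μL = 3.15 mL total → factor 3.15/1.85 = 1.7027
Step 2: 0.15 mL + 12.7 mL = 12.85 mL total → factor 12.85/0.15 = 85.667
Step 3: 0.22 mL brought to 3650 μL → factor 3.65/0.22 = 16.591
Step 4: 0.35 mL + 18 mL = 18.35 mL total → factor 18.35/0.35 = 52.429
Overall dilution factor = 1.7027 × 85.667 × 16.591 × 52.429 = 1.2688 × 10^5
Stock = 0.0158 μg/mL × 1.2688 × 10^5 = 2005 μg/mL = 2.00 mg/mL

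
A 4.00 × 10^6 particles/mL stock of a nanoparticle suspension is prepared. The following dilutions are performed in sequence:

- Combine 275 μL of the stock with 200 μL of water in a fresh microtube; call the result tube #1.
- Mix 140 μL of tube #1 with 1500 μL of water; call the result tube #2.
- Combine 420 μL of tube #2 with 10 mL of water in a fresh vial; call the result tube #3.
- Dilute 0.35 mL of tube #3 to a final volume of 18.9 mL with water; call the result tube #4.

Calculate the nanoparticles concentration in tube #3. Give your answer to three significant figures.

7.97 × 10^3 particles/mL

Step 1: 275 μL + 200 μL = 475 μL total → factor 475/275 = 1.7273
Step 2: 140 μL + 1500 μL = 1640 μL total → factor 1640/140 = 11.714
Step 3: 420 μL + 10 mL = 10420 μL total → factor 10420/420 = 24.81
Dilution factor through tube #3 = 1.7273 × 11.714 × 24.81 = 501.99
[tube #3] = 4.00 × 10^6 particles/mL / 501.99 = 7.97 × 10^3 particles/mL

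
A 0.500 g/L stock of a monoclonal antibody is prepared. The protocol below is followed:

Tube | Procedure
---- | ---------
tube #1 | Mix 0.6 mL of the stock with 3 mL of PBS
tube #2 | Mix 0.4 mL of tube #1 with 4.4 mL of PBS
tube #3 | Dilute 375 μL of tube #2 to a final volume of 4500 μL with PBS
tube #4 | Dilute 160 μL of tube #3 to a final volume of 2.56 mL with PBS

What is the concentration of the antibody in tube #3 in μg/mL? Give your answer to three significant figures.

Step 1: 0.6 mL + 3 mL = 3.6 mL total → factor 3.6/0.6 = 6
Step 2: 0.4 mL + 4.4 mL = 4.8 mL total → factor 4.8/0.4 = 12
Step 3: 375 μL brought to 4500 μL → factor 4500/375 = 12
Dilution factor through tube #3 = 6 × 12 × 12 = 864
[tube #3] = 0.500 g/L / 864 = 0.0005787 g/L = 0.579 μg/mL

0.579 μg/mL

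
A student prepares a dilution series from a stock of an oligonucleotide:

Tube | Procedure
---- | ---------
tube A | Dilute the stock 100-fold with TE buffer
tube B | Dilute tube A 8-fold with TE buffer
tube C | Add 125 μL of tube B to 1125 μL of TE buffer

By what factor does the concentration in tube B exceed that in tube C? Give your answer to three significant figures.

Step 1: 100-fold → factor 100
Step 2: 8-fold → factor 8
Step 3: 125 μL + 1125 μL = 1250 μL total → factor 1250/125 = 10
Dilution factor to tube B = 800; to tube C = 8000
[tube B]/[tube C] = (factor to tube C)/(factor to tube B) = 8000/800 = 10.0

10.0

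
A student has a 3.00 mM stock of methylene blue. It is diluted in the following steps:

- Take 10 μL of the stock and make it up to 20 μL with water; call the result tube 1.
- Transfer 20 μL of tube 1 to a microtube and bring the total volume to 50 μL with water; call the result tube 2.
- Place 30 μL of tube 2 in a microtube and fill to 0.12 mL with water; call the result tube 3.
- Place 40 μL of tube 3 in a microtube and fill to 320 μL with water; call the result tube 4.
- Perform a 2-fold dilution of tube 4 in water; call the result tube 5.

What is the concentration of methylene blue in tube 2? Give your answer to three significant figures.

0.600 mM

Step 1: 10 μL brought to 20 μL → factor 20/10 = 2
Step 2: 20 μL brought to 50 μL → factor 50/20 = 2.5
Dilution factor through tube 2 = 2 × 2.5 = 5
[tube 2] = 3.00 mM / 5 = 0.600 mM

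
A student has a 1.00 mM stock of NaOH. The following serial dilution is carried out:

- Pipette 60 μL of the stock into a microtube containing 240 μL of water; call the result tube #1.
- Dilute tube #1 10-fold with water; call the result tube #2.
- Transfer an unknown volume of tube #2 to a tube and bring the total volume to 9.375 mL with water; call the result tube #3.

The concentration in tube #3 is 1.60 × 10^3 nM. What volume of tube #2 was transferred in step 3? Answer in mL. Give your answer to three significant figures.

0.750 mL

Step 1: 60 μL + 240 μL = 300 μL total → factor 300/60 = 5
Step 2: 10-fold → factor 10
Step 3: v brought to 9.375 mL → factor = 9.375 mL/v
Product of known-step factors = 50
Overall factor = 1.00 mM / (1.60 × 10^3 nM) = 625
Step-3 factor = 625 / 50 = 12.5
v = 9.375 mL / 12.5 = 0.750 mL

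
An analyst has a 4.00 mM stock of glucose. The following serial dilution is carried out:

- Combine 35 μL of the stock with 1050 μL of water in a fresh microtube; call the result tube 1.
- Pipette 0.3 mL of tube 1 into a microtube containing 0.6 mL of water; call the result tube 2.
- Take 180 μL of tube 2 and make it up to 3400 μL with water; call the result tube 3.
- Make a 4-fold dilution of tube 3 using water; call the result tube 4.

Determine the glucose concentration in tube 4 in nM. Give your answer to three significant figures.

Step 1: 35 μL + 1050 μL = 1085 μL total → factor 1085/35 = 31
Step 2: 0.3 mL + 0.6 mL = 0.9 mL total → factor 0.9/0.3 = 3
Step 3: 180 μL brought to 3400 μL → factor 3400/180 = 18.889
Step 4: 4-fold → factor 4
Overall dilution factor = 31 × 3 × 18.889 × 4 = 7026.7
Final = 4.00 mM / 7026.7 = 0.0005693 mM = 569 nM

569 nM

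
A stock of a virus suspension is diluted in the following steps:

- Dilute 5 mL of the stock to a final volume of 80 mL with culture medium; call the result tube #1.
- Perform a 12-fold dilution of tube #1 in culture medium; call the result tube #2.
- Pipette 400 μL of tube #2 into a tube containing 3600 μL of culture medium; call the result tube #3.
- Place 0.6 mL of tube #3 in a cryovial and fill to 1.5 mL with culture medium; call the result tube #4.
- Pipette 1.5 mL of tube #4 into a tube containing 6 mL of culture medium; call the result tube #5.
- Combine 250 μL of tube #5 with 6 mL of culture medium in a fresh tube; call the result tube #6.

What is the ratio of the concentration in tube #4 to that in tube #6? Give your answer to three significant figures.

Step 1: 5 mL brought to 80 mL → factor 80/5 = 16
Step 2: 12-fold → factor 12
Step 3: 400 μL + 3600 μL = 4000 μL total → factor 4000/400 = 10
Step 4: 0.6 mL brought to 1.5 mL → factor 1.5/0.6 = 2.5
Step 5: 1.5 mL + 6 mL = 7.5 mL total → factor 7.5/1.5 = 5
Step 6: 250 μL + 6 mL = 6250 μL total → factor 6250/250 = 25
Dilution factor to tube #4 = 4800; to tube #6 = 6 × 10^5
[tube #4]/[tube #6] = (factor to tube #6)/(factor to tube #4) = 6 × 10^5/4800 = 125

125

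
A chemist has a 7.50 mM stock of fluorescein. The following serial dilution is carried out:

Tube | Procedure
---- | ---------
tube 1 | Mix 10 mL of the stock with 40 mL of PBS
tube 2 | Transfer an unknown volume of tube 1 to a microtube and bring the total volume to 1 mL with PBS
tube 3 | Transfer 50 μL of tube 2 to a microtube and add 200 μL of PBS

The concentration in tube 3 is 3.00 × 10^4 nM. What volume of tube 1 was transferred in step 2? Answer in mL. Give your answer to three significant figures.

0.100 mL

Step 1: 10 mL + 40 mL = 50 mL total → factor 50/10 = 5
Step 2: v brought to 1 mL → factor = 1 mL/v
Step 3: 50 μL + 200 μL = 250 μL total → factor 250/50 = 5
Product of known-step factors = 25
Overall factor = 7.50 mM / (3.00 × 10^4 nM) = 250
Step-2 factor = 250 / 25 = 10
v = 1 mL / 10 = 0.100 mL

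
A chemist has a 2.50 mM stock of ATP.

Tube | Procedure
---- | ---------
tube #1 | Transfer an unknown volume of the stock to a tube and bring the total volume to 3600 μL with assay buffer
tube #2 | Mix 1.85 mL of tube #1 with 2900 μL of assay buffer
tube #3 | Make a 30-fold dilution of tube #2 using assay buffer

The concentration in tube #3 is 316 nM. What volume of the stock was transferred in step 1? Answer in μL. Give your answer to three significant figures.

35.1 μL

Step 1: v brought to 3600 μL → factor = 3600 μL/v
Step 2: 1.85 mL + 2900 μL = 4.75 mL total → factor 4.75/1.85 = 2.5676
Step 3: 30-fold → factor 30
Product of known-step factors = 77.027
Overall factor = 2.50 mM / (316 nM) = 7911.4
Step-1 factor = 7911.4 / 77.027 = 102.71
v = 3600 μL / 102.71 = 35.1 μL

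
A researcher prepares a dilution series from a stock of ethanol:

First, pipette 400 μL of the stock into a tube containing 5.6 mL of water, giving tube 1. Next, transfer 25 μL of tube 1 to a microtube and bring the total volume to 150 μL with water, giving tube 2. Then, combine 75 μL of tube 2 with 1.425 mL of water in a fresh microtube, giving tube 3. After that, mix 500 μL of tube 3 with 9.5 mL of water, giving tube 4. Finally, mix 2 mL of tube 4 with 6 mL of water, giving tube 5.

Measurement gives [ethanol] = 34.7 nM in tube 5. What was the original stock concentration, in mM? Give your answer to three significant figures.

5.00 mM

Step 1: 400 μL + 5.6 mL = 6000 μL total → factor 6000/400 = 15
Step 2: 25 μL brought to 150 μL → factor 150/25 = 6
Step 3: 75 μL + 1.425 mL = 1500 μL total → factor 1500/75 = 20
Step 4: 500 μL + 9.5 mL = 10000 μL total → factor 10000/500 = 20
Step 5: 2 mL + 6 mL = 8 mL total → factor 8/2 = 4
Overall dilution factor = 15 × 6 × 20 × 20 × 4 = 1.44 × 10^5
Stock = 34.7 nM × 1.44 × 10^5 = 4.997 × 10^6 nM = 5.00 mM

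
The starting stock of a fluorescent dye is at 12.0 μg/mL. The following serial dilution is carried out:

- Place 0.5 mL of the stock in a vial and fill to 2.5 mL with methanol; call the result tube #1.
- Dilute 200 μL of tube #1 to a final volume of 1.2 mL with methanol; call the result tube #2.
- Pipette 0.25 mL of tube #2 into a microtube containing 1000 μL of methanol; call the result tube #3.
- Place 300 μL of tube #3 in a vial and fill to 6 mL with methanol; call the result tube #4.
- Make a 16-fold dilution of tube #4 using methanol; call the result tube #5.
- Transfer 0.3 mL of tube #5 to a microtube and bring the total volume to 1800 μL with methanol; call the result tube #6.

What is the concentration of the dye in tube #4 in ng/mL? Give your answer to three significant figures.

4.00 ng/mL

Step 1: 0.5 mL brought to 2.5 mL → factor 2.5/0.5 = 5
Step 2: 200 μL brought to 1.2 mL → factor 1200/200 = 6
Step 3: 0.25 mL + 1000 μL = 1.25 mL total → factor 1.25/0.25 = 5
Step 4: 300 μL brought to 6 mL → factor 6000/300 = 20
Dilution factor through tube #4 = 5 × 6 × 5 × 20 = 3000
[tube #4] = 12.0 μg/mL / 3000 = 0.004000 μg/mL = 4.00 ng/mL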